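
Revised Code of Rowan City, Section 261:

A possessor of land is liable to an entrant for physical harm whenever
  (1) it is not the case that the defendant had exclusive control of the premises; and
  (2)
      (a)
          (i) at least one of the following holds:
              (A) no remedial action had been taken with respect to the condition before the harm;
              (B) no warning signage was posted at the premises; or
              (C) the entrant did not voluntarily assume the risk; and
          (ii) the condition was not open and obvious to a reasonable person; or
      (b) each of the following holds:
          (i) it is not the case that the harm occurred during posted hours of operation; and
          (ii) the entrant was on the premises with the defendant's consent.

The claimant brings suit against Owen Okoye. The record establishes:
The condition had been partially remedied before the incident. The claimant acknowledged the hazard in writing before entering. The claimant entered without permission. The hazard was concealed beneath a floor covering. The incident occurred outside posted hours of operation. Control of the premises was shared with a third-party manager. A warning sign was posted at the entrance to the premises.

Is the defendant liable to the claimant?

(1) not (exclusive control) — met.
(A) no remedial action — fails.
(B) no signage posted — fails.
(C) no assumed risk — not satisfied.
(i) = F OR F OR F = false.
(ii) not open/obvious — satisfied.
(a): F AND T → false.
(i) not (during posted hours) — met.
(ii) consent to enter — fails.
(b): T AND F → false.
(2) = F OR F = false.
Overall: T AND F → false.

No — not liable.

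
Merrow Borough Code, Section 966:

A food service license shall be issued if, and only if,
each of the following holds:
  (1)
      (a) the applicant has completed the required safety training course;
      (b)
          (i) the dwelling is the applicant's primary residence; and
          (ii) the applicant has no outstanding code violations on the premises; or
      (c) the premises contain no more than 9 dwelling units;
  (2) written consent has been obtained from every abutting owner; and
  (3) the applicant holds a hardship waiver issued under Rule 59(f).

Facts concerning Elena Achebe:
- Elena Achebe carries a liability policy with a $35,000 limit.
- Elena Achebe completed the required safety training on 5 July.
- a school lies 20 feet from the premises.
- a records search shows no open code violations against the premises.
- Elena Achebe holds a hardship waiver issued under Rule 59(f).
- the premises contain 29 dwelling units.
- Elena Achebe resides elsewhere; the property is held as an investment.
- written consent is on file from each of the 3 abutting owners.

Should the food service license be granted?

(a) safety training — satisfied.
(i) primary residence — not satisfied.
(ii) no code violations — satisfied.
(b) = F AND T = false.
(c) ≤ 9 units — not satisfied.
So (1) is satisfied (T OR F OR F).
(2) all abutters consent — satisfied.
(3) hardship waiver — satisfied.
Overall = T AND T AND T = true.

Yes — granted.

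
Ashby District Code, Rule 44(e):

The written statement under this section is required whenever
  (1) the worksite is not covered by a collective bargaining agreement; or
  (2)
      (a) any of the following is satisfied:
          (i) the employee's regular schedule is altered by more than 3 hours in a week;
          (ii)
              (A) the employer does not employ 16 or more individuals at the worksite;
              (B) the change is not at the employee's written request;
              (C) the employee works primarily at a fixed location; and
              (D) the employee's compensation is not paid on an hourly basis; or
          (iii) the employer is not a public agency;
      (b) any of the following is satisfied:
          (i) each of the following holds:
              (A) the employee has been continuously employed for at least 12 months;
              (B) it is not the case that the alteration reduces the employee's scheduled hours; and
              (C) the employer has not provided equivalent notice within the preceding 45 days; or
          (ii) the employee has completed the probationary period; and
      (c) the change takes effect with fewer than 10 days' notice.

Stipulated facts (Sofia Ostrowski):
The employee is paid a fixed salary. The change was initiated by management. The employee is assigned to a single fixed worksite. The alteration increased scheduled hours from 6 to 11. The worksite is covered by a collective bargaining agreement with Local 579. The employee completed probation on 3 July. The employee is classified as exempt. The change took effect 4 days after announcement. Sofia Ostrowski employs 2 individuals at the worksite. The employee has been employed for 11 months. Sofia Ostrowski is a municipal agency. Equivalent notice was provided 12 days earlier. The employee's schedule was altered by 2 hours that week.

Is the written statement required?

Yes — required.

(1) no CBA — not met.
(i) schedule shift > 3h — fails.
(A) not (≥ 16 at site) — holds.
(B) not employee-requested — met.
(C) fixed location — holds.
(D) not (hourly-paid) — holds.
(ii): T AND T AND T AND T → true.
(iii) not (public agency) — fails.
(a): F OR T OR F → true.
(A) tenure ≥ 12 mo. — not satisfied.
(B) not (hours reduced) — holds.
(C) no recent notice — fails.
(i) = F AND T AND F = false.
(ii) past probation — met.
So (b) is satisfied (F OR T).
(c) < 10 days' notice — holds.
So (2) is satisfied (T AND T AND T).
Overall = F OR T = true.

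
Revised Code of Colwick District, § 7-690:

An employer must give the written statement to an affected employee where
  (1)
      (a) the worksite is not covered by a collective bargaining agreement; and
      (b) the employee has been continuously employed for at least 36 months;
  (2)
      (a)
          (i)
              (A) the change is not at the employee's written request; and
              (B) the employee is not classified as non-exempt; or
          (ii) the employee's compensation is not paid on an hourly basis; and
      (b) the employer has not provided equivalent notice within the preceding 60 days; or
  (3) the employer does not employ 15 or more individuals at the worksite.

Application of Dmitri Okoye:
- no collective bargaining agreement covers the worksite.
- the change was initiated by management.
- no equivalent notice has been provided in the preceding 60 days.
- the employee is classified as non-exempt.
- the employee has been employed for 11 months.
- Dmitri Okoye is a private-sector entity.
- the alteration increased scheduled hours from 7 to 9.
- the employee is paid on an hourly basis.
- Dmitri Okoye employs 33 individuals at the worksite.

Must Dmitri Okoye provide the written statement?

(a) no CBA — holds.
(b) tenure ≥ 36 mo. — not met.
So (1) is not satisfied (T AND F).
(A) not employee-requested — satisfied.
(B) not (non-exempt) — fails.
So (i) is not satisfied (T AND F).
(ii) not (hourly-paid) — fails.
(a): F OR F → false.
(b) no recent notice — holds.
(2) = F AND T = false.
(3) not (≥ 15 at site) — fails.
So Overall is not satisfied (F OR F OR F).

No — not required.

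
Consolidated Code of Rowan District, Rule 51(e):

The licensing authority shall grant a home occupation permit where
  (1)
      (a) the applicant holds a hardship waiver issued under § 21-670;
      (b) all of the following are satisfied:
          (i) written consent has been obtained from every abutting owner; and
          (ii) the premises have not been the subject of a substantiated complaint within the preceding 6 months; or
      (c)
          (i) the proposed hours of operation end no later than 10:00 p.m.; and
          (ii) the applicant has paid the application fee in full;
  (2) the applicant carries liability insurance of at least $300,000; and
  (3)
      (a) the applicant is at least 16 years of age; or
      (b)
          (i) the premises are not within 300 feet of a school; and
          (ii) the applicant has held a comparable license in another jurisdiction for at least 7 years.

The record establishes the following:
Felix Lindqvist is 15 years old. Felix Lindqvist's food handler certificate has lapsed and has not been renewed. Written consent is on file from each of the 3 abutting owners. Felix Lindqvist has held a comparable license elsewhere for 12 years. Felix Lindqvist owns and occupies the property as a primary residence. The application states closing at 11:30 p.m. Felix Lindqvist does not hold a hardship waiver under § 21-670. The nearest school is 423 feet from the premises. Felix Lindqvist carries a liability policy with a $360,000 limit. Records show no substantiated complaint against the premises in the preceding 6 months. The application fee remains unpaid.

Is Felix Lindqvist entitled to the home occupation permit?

Yes — granted.

(a) hardship waiver — not satisfied.
(i) all abutters consent — met.
(ii) no complaint in 6 mo. — met.
(b): T AND T → true.
(i) closes by 10 p.m. — fails.
(ii) fee paid — not satisfied.
So (c) is not satisfied (F AND F).
(1): F OR T OR F → true.
(2) insurance ≥ $300,000 — met.
(a) age ≥ 16 — fails.
(i) ≥300 ft from school — satisfied.
(ii) prior license ≥ 7 yr — holds.
So (b) is satisfied (T AND T).
(3): F OR T → true.
Overall = T AND T AND T = true.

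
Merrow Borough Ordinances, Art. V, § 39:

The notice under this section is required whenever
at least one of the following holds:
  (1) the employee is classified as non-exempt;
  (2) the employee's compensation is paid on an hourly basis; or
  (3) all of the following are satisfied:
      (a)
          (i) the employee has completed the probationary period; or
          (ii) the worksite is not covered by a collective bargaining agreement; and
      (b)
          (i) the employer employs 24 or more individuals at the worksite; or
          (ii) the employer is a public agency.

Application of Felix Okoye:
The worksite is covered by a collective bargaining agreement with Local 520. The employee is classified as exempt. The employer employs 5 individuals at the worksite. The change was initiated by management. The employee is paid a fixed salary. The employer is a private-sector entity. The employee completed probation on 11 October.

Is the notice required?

(1) non-exempt — not met.
(2) hourly-paid — not satisfied.
(i) past probation — holds.
(ii) no CBA — not met.
So (a) is satisfied (T OR F).
(i) ≥ 24 at site — not met.
(ii) public agency — fails.
(b) = F OR F = false.
So (3) is not satisfied (T AND F).
Overall = F OR F OR F = false.

No — not required.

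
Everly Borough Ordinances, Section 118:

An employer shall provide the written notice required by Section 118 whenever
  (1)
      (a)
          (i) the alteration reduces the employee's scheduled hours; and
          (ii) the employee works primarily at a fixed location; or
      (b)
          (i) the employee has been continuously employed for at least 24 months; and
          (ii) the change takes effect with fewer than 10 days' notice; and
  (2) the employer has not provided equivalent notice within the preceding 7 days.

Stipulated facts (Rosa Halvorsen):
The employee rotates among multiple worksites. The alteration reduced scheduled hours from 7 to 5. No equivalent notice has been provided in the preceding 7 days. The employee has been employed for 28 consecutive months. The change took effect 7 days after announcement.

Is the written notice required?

(i) hours reduced — holds.
(ii) fixed location — not satisfied.
So (a) is not satisfied (T AND F).
(i) tenure ≥ 24 mo. — holds.
(ii) < 10 days' notice — satisfied.
So (b) is satisfied (T AND T).
(1): F OR T → true.
(2) no recent notice — holds.
Overall = T AND T = true.

Yes — required.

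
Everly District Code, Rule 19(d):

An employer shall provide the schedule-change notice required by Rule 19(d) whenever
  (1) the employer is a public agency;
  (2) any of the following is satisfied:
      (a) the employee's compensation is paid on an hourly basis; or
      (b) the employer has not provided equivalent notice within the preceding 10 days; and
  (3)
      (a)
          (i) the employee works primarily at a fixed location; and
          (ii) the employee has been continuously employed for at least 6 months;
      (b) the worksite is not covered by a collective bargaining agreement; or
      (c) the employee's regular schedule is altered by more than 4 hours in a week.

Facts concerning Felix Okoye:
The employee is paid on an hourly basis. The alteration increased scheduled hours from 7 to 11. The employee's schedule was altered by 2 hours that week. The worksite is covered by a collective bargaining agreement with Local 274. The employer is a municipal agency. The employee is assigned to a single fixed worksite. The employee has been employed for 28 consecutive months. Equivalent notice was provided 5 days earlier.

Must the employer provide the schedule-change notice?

Yes — required.

(1) public agency — holds.
(a) hourly-paid — holds.
(b) no recent notice — fails.
(2) = T OR F = true.
(i) fixed location — holds.
(ii) tenure ≥ 6 mo. — met.
So (a) is satisfied (T AND T).
(b) no CBA — fails.
(c) schedule shift > 4h — not satisfied.
(3): T OR F OR F → true.
Overall: T AND T AND T → true.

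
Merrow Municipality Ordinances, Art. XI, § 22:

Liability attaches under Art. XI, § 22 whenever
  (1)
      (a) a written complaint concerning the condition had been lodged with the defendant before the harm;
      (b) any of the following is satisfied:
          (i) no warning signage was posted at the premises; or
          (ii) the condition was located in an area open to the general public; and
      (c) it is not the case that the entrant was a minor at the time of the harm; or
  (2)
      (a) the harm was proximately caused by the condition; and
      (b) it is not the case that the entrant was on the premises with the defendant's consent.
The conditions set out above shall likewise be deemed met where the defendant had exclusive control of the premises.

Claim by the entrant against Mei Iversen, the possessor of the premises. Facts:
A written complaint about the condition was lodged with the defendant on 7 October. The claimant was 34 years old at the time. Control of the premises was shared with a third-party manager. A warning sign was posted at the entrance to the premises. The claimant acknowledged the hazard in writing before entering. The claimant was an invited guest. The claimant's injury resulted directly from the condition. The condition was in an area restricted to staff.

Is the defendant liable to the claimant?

No — not liable.

(a) complaint lodged — satisfied.
(i) no signage posted — not met.
(ii) public area — not met.
So (b) is not satisfied (F OR F).
(c) not (entrant a minor) — met.
So (1) is not satisfied (T AND F AND T).
(a) proximate cause — holds.
(b) not (consent to enter) — not met.
(2): T AND F → false.
So Overall is not satisfied (F OR F).
Exception (exclusive control) — not satisfied.
Result: main false OR exception false → false.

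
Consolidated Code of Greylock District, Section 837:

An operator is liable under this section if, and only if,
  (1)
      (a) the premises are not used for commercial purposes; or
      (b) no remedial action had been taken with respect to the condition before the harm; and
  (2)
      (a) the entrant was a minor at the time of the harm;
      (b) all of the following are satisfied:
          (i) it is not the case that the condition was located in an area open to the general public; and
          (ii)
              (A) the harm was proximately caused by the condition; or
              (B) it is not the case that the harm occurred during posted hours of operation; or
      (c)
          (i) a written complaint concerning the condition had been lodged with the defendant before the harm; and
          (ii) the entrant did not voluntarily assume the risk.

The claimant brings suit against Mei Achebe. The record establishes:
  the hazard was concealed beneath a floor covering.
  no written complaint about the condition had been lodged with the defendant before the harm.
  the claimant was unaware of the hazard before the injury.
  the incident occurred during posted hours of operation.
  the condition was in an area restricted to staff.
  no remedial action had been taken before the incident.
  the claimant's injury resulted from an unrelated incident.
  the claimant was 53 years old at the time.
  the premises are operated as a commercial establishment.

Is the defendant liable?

(a) not (commercial use) — not met.
(b) no remedial action — satisfied.
(1) = F OR T = true.
(a) entrant a minor — not satisfied.
(i) not (public area) — met.
(A) proximate cause — fails.
(B) not (during posted hours) — not satisfied.
(ii) = F OR F = false.
(b): T AND F → false.
(i) complaint lodged — not satisfied.
(ii) no assumed risk — holds.
(c) = F AND T = false.
(2) = F OR F OR F = false.
So Overall is not satisfied (T AND F).

No — not liable.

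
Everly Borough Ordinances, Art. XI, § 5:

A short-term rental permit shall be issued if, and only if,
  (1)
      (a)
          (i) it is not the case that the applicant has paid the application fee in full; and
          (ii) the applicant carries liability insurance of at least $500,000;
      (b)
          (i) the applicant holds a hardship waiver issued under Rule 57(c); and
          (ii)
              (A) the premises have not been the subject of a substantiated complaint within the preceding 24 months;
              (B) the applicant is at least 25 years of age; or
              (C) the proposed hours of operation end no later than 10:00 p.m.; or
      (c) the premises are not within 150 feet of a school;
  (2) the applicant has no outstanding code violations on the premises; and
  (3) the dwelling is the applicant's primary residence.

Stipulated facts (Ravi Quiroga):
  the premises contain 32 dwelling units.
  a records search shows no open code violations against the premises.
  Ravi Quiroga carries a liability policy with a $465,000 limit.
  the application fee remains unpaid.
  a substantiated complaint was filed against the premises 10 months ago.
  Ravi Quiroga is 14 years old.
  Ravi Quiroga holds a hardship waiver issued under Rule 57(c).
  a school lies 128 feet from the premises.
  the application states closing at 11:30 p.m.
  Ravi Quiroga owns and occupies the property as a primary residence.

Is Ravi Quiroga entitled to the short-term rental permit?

No — denied.

(i) not (fee paid) — met.
(ii) insurance ≥ $500,000 — fails.
So (a) is not satisfied (T AND F).
(i) hardship waiver — met.
(A) no complaint in 24 mo. — fails.
(B) age ≥ 25 — fails.
(C) closes by 10 p.m. — not met.
(ii): F OR F OR F → false.
(b): T AND F → false.
(c) ≥150 ft from school — not satisfied.
(1) = F OR F OR F = false.
(2) no code violations — met.
(3) primary residence — satisfied.
Overall = F AND T AND T = false.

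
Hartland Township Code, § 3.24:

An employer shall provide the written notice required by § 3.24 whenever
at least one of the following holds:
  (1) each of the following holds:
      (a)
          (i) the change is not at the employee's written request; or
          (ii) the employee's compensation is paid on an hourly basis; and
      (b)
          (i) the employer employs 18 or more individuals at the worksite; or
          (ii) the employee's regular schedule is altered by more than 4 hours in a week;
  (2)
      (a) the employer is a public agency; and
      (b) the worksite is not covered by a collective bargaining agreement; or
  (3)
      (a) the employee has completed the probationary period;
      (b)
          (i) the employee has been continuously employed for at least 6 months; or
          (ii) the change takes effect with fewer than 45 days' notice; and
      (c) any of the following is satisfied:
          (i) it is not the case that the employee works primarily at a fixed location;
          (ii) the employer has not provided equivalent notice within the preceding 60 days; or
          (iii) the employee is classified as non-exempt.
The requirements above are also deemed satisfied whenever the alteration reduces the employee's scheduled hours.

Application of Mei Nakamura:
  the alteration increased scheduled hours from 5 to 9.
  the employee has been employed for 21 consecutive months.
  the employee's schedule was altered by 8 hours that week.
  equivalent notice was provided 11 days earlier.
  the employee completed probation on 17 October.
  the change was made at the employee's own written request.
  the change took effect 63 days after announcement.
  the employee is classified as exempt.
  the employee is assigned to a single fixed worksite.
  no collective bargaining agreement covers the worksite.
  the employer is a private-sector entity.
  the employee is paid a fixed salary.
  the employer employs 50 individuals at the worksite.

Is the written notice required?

(i) not employee-requested — not met.
(ii) hourly-paid — not met.
So (a) is not satisfied (F OR F).
(i) ≥ 18 at site — holds.
(ii) schedule shift > 4h — satisfied.
So (b) is satisfied (T OR T).
So (1) is not satisfied (F AND T).
(a) public agency — fails.
(b) no CBA — holds.
(2): F AND T → false.
(a) past probation — met.
(i) tenure ≥ 6 mo. — met.
(ii) < 45 days' notice — fails.
(b): T OR F → true.
(i) not (fixed location) — fails.
(ii) no recent notice — not met.
(iii) non-exempt — not satisfied.
(c): F OR F OR F → false.
So (3) is not satisfied (T AND T AND F).
Overall: F OR F OR F → false.
Exception (hours reduced) — not satisfied.
Result: main false OR exception false → false.

No — not required.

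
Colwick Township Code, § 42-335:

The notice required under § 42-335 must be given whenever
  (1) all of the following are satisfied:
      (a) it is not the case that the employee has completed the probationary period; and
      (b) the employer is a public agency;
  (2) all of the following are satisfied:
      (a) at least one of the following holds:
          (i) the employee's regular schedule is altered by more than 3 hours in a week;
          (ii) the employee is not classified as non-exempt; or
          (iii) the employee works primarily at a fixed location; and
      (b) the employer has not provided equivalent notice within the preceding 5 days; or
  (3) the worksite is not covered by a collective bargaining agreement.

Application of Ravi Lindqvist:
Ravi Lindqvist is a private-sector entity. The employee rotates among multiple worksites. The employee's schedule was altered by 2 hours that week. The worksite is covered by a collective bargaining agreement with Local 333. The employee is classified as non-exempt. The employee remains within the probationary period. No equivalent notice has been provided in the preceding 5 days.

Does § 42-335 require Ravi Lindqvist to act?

(a) not (past probation) — satisfied.
(b) public agency — fails.
(1): T AND F → false.
(i) schedule shift > 3h — fails.
(ii) not (non-exempt) — fails.
(iii) fixed location — not met.
(a): F OR F OR F → false.
(b) no recent notice — met.
So (2) is not satisfied (F AND T).
(3) no CBA — fails.
Overall = F OR F OR F = false.

No — not required.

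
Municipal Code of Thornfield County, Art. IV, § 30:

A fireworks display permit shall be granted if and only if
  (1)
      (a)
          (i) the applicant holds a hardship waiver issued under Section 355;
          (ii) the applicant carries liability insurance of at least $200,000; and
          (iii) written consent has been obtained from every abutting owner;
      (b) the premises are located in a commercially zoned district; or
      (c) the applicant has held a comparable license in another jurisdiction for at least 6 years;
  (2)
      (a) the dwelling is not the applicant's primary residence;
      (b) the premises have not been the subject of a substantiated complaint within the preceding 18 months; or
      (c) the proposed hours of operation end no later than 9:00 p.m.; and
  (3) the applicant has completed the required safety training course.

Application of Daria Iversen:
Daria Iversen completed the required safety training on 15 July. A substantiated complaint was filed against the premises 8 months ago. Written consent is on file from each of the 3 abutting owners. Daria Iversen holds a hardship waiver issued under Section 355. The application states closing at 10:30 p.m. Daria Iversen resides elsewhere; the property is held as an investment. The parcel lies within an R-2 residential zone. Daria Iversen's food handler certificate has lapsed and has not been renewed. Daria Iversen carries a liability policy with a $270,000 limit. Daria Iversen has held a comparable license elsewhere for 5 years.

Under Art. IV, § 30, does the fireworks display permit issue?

Yes — granted.

(i) hardship waiver — met.
(ii) insurance ≥ $200,000 — holds.
(iii) all abutters consent — met.
So (a) is satisfied (T AND T AND T).
(b) commercially zoned — not satisfied.
(c) prior license ≥ 6 yr — not met.
So (1) is satisfied (T OR F OR F).
(a) not (primary residence) — holds.
(b) no complaint in 18 mo. — not satisfied.
(c) closes by 9 p.m. — fails.
(2): T OR F OR F → true.
(3) safety training — holds.
Overall = T AND T AND T = true.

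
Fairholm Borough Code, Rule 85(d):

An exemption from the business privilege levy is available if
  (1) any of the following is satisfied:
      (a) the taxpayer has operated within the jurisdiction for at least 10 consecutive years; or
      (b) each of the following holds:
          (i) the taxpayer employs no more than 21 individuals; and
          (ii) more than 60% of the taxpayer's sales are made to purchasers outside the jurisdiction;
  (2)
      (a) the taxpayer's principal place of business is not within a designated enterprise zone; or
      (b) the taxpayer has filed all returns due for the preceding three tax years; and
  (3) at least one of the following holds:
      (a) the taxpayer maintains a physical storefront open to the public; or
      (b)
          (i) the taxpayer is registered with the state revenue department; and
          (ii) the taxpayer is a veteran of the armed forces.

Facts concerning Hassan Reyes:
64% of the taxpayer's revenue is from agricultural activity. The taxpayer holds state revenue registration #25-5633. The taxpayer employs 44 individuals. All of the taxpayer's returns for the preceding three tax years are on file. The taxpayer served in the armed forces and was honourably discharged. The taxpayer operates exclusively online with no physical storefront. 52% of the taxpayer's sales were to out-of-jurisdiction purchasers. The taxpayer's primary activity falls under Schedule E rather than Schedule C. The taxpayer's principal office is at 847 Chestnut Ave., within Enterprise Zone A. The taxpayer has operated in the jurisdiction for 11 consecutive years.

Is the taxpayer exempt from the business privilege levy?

(a) ≥ 10 yrs in jurisdiction — met.
(i) ≤ 21 employees — fails.
(ii) >60% out-of-jur. sales — not met.
So (b) is not satisfied (F AND F).
So (1) is satisfied (T OR F).
(a) not (in enterprise zone) — not satisfied.
(b) returns current — met.
So (2) is satisfied (F OR T).
(a) has storefront — fails.
(i) state-registered — holds.
(ii) veteran — holds.
(b): T AND T → true.
So (3) is satisfied (F OR T).
So Overall is satisfied (T AND T AND T).

Yes — exempt.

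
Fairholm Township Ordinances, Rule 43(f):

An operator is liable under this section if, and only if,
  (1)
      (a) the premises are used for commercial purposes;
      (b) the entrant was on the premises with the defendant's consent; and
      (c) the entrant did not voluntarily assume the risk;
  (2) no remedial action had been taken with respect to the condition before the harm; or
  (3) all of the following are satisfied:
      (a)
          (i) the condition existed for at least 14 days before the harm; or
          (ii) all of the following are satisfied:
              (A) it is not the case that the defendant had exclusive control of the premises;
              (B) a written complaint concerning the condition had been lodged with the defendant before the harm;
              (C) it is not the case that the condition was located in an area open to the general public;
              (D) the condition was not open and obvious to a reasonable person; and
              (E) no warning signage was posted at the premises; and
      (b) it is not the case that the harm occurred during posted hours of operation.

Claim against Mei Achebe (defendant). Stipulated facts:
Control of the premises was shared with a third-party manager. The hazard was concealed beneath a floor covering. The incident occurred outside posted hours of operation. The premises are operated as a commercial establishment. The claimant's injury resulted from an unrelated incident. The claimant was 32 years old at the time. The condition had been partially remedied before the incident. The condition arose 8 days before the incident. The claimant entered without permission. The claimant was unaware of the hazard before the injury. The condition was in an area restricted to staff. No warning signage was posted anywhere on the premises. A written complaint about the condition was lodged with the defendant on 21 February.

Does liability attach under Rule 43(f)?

Yes — liable.

(a) commercial use — holds.
(b) consent to enter — not met.
(c) no assumed risk — holds.
(1) = T AND F AND T = false.
(2) no remedial action — not met.
(i) condition ≥14 days old — not met.
(A) not (exclusive control) — holds.
(B) complaint lodged — satisfied.
(C) not (public area) — met.
(D) not open/obvious — holds.
(E) no signage posted — satisfied.
So (ii) is satisfied (T AND T AND T AND T AND T).
(a) = F OR T = true.
(b) not (during posted hours) — met.
(3) = T AND T = true.
Overall: F OR F OR T → true.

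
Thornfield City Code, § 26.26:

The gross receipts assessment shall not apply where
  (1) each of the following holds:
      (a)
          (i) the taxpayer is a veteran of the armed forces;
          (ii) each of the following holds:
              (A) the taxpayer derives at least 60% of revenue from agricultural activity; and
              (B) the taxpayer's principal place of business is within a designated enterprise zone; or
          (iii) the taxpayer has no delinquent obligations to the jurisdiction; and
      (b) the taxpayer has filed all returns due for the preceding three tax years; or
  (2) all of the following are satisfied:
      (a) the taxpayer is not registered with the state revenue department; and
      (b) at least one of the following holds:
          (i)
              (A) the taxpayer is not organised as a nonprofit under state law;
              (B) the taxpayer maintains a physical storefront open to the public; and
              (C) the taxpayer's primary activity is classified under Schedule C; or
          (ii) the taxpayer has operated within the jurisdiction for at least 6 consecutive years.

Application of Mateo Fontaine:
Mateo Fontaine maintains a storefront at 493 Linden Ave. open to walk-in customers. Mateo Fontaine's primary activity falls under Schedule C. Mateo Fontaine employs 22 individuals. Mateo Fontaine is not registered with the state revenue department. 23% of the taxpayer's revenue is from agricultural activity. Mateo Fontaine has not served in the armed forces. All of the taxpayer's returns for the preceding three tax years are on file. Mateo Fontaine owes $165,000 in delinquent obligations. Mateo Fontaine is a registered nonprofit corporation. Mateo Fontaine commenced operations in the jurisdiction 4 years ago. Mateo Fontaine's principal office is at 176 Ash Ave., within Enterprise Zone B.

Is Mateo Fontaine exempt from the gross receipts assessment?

(i) veteran — not satisfied.
(A) ≥60% agricultural — not met.
(B) in enterprise zone — satisfied.
(ii): F AND T → false.
(iii) no delinquency — not met.
(a) = F OR F OR F = false.
(b) returns current — satisfied.
So (1) is not satisfied (F AND T).
(a) not (state-registered) — satisfied.
(A) not (nonprofit) — fails.
(B) has storefront — holds.
(C) Schedule C activity — satisfied.
(i) = F AND T AND T = false.
(ii) ≥ 6 yrs in jurisdiction — not satisfied.
(b): F OR F → false.
(2) = T AND F = false.
Overall = F OR F = false.

No — not exempt.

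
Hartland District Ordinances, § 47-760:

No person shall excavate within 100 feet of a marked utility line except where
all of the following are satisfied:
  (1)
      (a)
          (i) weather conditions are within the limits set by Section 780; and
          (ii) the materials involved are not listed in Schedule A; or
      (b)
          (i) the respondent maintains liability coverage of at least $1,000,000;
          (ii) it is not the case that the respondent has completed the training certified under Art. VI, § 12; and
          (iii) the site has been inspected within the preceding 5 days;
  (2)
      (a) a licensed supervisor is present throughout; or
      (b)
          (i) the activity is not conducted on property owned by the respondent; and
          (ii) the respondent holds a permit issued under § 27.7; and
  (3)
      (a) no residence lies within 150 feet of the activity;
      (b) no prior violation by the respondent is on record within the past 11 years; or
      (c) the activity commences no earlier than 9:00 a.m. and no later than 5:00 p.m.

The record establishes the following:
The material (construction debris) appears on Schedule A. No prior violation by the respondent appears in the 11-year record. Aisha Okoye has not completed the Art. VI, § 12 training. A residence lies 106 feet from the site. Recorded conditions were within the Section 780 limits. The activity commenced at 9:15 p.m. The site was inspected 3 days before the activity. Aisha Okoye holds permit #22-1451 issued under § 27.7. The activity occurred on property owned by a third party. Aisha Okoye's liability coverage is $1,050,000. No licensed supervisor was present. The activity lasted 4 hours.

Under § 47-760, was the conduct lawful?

Yes — lawful.

(i) weather ok — holds.
(ii) not (Schedule A material) — fails.
(a): T AND F → false.
(i) coverage ≥ $1,000,000 — holds.
(ii) not (training certified) — holds.
(iii) site inspected — satisfied.
(b): T AND T AND T → true.
(1) = F OR T = true.
(a) supervisor present — not satisfied.
(i) not (own property) — satisfied.
(ii) holds permit — holds.
(b): T AND T → true.
(2): F OR T → true.
(a) no residence in 150 ft — not met.
(b) no prior violation — satisfied.
(c) start within hours — fails.
So (3) is satisfied (F OR T OR F).
So Overall is satisfied (T AND T AND T).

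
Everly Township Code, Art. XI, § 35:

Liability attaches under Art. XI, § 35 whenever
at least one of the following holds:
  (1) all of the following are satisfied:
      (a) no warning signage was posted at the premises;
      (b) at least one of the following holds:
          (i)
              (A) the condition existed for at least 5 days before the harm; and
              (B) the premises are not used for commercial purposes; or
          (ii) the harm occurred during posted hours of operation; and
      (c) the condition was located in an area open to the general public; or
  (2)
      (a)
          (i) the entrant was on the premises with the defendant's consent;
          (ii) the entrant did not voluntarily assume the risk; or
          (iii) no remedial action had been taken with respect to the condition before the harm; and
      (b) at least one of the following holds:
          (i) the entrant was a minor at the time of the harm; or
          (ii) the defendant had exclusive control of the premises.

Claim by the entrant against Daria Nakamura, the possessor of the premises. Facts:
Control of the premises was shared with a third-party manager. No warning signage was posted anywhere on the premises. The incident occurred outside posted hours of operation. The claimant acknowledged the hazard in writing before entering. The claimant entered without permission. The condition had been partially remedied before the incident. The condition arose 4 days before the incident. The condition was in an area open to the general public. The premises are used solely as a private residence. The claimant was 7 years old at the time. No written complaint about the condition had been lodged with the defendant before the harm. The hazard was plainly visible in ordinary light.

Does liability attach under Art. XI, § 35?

(a) no signage posted — met.
(A) condition ≥5 days old — fails.
(B) not (commercial use) — holds.
So (i) is not satisfied (F AND T).
(ii) during posted hours — not satisfied.
(b): F OR F → false.
(c) public area — holds.
So (1) is not satisfied (T AND F AND T).
(i) consent to enter — not satisfied.
(ii) no assumed risk — not met.
(iii) no remedial action — not met.
(a): F OR F OR F → false.
(i) entrant a minor — holds.
(ii) exclusive control — not met.
(b) = T OR F = true.
(2) = F AND T = false.
So Overall is not satisfied (F OR F).

No — not liable.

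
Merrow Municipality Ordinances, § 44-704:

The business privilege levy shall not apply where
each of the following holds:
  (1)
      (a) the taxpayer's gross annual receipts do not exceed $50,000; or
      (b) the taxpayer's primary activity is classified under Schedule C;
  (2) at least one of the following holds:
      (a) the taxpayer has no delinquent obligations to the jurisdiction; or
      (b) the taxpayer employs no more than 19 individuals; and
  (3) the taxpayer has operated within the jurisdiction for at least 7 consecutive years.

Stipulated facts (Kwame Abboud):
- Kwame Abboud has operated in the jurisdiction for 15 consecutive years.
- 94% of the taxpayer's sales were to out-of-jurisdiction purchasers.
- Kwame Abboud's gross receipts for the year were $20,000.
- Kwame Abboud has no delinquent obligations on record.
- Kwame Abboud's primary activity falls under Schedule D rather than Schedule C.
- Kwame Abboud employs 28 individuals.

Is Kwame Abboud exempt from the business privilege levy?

(a) receipts ≤ $50,000 — met.
(b) Schedule C activity — not met.
(1) = T OR F = true.
(a) no delinquency — holds.
(b) ≤ 19 employees — not satisfied.
So (2) is satisfied (T OR F).
(3) ≥ 7 yrs in jurisdiction — met.
Overall = T AND T AND T = true.

Yes — exempt.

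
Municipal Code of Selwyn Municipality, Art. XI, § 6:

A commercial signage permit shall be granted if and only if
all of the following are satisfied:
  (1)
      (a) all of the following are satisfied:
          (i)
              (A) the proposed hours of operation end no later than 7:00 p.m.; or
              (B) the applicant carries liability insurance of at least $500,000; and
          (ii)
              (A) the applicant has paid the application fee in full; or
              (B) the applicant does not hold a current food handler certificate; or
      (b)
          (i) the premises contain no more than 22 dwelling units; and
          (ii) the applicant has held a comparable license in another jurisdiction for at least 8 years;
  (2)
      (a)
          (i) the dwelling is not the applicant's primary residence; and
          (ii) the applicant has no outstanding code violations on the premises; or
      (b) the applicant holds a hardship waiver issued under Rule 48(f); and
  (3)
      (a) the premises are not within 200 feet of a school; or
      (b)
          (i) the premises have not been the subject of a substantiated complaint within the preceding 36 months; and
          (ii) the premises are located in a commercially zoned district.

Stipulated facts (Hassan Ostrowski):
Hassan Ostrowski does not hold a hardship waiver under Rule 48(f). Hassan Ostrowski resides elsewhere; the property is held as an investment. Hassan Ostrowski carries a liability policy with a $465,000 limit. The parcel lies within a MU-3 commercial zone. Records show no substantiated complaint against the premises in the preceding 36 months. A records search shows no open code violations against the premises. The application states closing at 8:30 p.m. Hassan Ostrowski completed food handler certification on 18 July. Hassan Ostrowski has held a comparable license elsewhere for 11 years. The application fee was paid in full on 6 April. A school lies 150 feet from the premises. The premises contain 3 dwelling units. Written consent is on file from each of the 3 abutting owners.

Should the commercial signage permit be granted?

Yes — granted.

(A) closes by 7 p.m. — not satisfied.
(B) insurance ≥ $500,000 — not met.
(i) = F OR F = false.
(A) fee paid — satisfied.
(B) not (food handler cert.) — not met.
So (ii) is satisfied (T OR F).
So (a) is not satisfied (F AND T).
(i) ≤ 22 units — satisfied.
(ii) prior license ≥ 8 yr — met.
(b): T AND T → true.
So (1) is satisfied (F OR T).
(i) not (primary residence) — holds.
(ii) no code violations — holds.
So (a) is satisfied (T AND T).
(b) hardship waiver — fails.
(2) = T OR F = true.
(a) ≥200 ft from school — fails.
(i) no complaint in 36 mo. — satisfied.
(ii) commercially zoned — satisfied.
(b) = T AND T = true.
(3) = F OR T = true.
Overall: T AND T AND T → true.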